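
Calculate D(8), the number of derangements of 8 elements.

D(n) = (n-1)(D(n-1) + D(n-2)), D(0)=1, D(1)=0.
Building up: D(2)=1, D(3)=2, D(4)=9, D(5)=44, D(6)=265, D(7)=1854.
D(8) = 7 x (D(7) + D(6)) = 7 x (1854 + 265).

Final answer: D(8) = 14833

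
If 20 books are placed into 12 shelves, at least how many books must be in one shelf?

By the pigeonhole principle: ceiling(20/12).

Final answer: 2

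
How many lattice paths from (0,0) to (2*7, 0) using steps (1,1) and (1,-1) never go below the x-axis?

Total monotonic paths to (7,7): C(14,7) = 3432.
Reflecting each bad path at its first crossing gives a bijection with paths to (6,8): C(14,8) = 3003.
Valid Dyck paths: 3432 - 3003.
(These counts are the Catalan numbers.)

Final answer: C_{7} = 429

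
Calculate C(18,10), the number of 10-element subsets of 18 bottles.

C(18,10) = 18!/(10! x 8!).

Final answer: \binom{18}{10} = 43758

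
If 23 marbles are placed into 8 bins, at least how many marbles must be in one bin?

By the pigeonhole principle: ceiling(23/8).

Final answer: 3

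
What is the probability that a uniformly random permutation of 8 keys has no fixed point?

D(n) = (n-1)(D(n-1) + D(n-2)), D(0)=1, D(1)=0.
Building up: D(2)=1, D(3)=2, D(4)=9, D(5)=44, D(6)=265, D(7)=1854, D(8)=14833.
Total arrangements: 8! = 40320.
Probability = D(8)/8! = 2119/5760.

Final answer: D(8)/8! = 14833/40320 = 0.367882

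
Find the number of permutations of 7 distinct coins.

The number of ways to arrange 7 distinct objects is 7!.

Final answer: 7! = 5040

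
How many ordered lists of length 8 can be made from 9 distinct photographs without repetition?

P(9,8) = 9!/(9-8)! = 9!/1!.

Final answer: P(9,8) = 362880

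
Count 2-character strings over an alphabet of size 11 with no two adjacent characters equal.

First character: 11 choices. Each subsequent: 10 choices (must differ from the previous one).
Total: 11 x 10^1.

Final answer: 11 x 10^{1} = 110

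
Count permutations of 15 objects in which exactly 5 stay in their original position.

Choose which 5 elements are fixed: C(15,5) = 3003.
Derange the remaining 10 using D(j) = (j-1)(D(j-1) + D(j-2)), D(0)=1, D(1)=0: D(2)=1, D(3)=2, D(4)=9, D(5)=44, D(6)=265, D(7)=1854, D(8)=14833, D(9)=133496, D(10)=1334961.
Total: 3003 x 1334961.

Final answer: C(15,5) D(10) = 4008887883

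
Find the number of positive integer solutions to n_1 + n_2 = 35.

Substitute n'_i = n_i - 1 (so n'_i >= 0). Then sum n'_i = 35 - 2 = 33.
Stars and bars: C(33+2-1, 2-1) = C(34,1).

Final answer: C(34,1) = 34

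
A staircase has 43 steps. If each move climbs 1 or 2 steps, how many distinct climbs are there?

Let f(n) count the ways. The last step is size 1 or 2, so f(n) = f(n-1) + f(n-2) with f(1)=1, f(2)=2.
Iterating the recurrence: f(1)=1, f(2)=2, f(3)=3, f(4)=5, f(5)=8, f(6)=13, f(7)=21, f(8)=34, f(9)=55, f(10)=89, f(11)=144, f(12)=233, f(13)=377, f(14)=610, f(15)=987, f(16)=1597, f(17)=2584, f(18)=4181, f(19)=6765, f(20)=10946, f(21)=17711, f(22)=28657, f(23)=46368, f(24)=75025, f(25)=121393, f(26)=196418, f(27)=317811, f(28)=514229, f(29)=832040, f(30)=1346269, f(31)=2178309, f(32)=3524578, f(33)=5702887, f(34)=9227465, f(35)=14930352, f(36)=24157817, f(37)=39088169, f(38)=63245986, f(39)=102334155, f(40)=165580141, f(41)=267914296, f(42)=433494437, f(43)=701408733.

Final answer: 701408733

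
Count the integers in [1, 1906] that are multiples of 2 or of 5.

Multiples of 2: 953. Multiples of 5: 381. Of both (lcm=10): 190.
By inclusion-exclusion: 953 + 381 - 190.

Final answer: 1144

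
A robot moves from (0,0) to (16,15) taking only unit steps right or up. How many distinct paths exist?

Each path has 16 right steps and 15 up steps in some order (31 steps total).
Choose which 15 of the 31 steps are up: C(31,15).

Final answer: C(31,15) = 300540195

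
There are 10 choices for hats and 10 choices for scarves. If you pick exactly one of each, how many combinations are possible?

By the multiplication principle: 10 x 10.

Final answer: 100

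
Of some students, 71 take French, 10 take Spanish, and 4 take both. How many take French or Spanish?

|A union B| = |A| + |B| - |A intersect B| = 71 + 10 - 4.

Final answer: 77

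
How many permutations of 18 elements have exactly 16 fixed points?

Choose which 16 elements are fixed: C(18,16) = 153.
Derange the remaining 2 using D(j) = (j-1)(D(j-1) + D(j-2)), D(0)=1, D(1)=0: D(2)=1.
Total: 153 x 1.

Final answer: C(18,16) D(2) = 153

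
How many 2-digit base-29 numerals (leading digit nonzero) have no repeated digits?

First digit: 28 (nonzero). Second: 28 (not first). Third: 27, etc.
Total: 28 x 28.

Final answer: 784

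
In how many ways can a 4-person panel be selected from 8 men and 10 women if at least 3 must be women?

Sum over valid woman counts:
C(10,3)C(8,1) = 960
C(10,4)C(8,0) = 210
Total: 960 + 210.

Final answer: 1170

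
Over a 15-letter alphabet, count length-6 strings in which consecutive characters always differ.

Let g(n) count such strings. g(1) = 15, and each valid string of length n-1 extends in 14 ways (any symbol but the last), so g(n) = 14 g(n-1).
Total: g(6) = 15 x 14^5.

Final answer: 15 x 14^{5} = 8067360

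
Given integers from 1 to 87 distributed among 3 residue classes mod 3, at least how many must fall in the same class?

By pigeonhole with 87 objects and 3 categories: ceiling(87/3).

Final answer: 29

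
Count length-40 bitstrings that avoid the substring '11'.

Classify by the final bit: ...0 gives a(n-1) strings, ...01 gives a(n-2) strings. Thus a(n) = a(n-1) + a(n-2) with a(1)=2, a(2)=3.
Computing successive values: a(1)=2, a(2)=3, a(3)=5, a(4)=8, a(5)=13, a(6)=21, a(7)=34, a(8)=55, a(9)=89, a(10)=144, a(11)=233, a(12)=377, a(13)=610, a(14)=987, a(15)=1597, a(16)=2584, a(17)=4181, a(18)=6765, a(19)=10946, a(20)=17711, a(21)=28657, a(22)=46368, a(23)=75025, a(24)=121393, a(25)=196418, a(26)=317811, a(27)=514229, a(28)=832040, a(29)=1346269, a(30)=2178309, a(31)=3524578, a(32)=5702887, a(33)=9227465, a(34)=14930352, a(35)=24157817, a(36)=39088169, a(37)=63245986, a(38)=102334155, a(39)=165580141, a(40)=267914296.

Final answer: 267914296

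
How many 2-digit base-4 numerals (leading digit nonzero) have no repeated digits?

First digit: 3 (nonzero). Second: 3 (not first). Third: 2, etc.
Total: 3 x 3.

Final answer: 9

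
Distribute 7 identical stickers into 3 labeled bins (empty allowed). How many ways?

Stars and bars: C(n+k-1, k-1) = C(9,2).

Final answer: C(9,2) = 36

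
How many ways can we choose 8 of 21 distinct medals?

C(21,8) = 21!/(8! x (21-8)!).

Final answer: C(21,8) = 203490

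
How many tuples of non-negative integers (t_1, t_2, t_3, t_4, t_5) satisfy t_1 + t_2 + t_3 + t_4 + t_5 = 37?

Stars and bars with 37 stars and 4 bars:
C(37+5-1, 5-1) = C(41,4).

Final answer: C(41,4) = 101270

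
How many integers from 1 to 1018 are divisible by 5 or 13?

Multiples of 5: 203. Multiples of 13: 78. Of both (lcm=65): 15.
By inclusion-exclusion: 203 + 78 - 15.

Final answer: 266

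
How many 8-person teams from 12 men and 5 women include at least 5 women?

Sum over valid woman counts:
C(5,5)C(12,3).

Final answer: 220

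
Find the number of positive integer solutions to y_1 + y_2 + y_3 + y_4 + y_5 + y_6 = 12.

Substitute y'_i = y_i - 1 (so y'_i >= 0). Then sum y'_i = 12 - 6 = 6.
Stars and bars: C(6+6-1, 6-1) = C(11,5).

Final answer: C(11,5) = 462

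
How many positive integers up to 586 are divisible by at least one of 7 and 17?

Multiples of 7: 83. Multiples of 17: 34. Of both (lcm=119): 4.
By inclusion-exclusion: 83 + 34 - 4.

Final answer: 113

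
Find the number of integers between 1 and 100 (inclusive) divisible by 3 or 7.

Multiples of 3: 33. Multiples of 7: 14. Of both (lcm=21): 4.
By inclusion-exclusion: 33 + 14 - 4.

Final answer: 43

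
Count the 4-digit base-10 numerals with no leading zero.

In base 10, the leading digit has 9 choices (1..9); each of the remaining 3 digits has 10 choices.
Total: 9 x 10^3.

Final answer: 9000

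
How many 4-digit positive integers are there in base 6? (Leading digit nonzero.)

Leading digit: 5 options (nonzero). Other 3 digit(s): 6 options each.
Total: 5 x 6^3.

Final answer: 1080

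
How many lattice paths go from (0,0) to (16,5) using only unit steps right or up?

Each path has 16 right steps and 5 up steps in some order (21 steps total).
Choose which 5 of the 21 steps are up: C(21,5).

Final answer: C(21,5) = 20349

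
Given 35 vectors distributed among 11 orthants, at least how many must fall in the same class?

By pigeonhole with 35 objects and 11 categories: ceiling(35/11).

Final answer: 4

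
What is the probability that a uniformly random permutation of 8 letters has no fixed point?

Derangements satisfy D(n) = (n-1)(D(n-1) + D(n-2)), starting from D(0)=1, D(1)=0.
Building up: D(2)=1, D(3)=2, D(4)=9, D(5)=44, D(6)=265, D(7)=1854, D(8)=14833.
Total arrangements: 8! = 40320.
Probability = D(8)/8! = 2119/5760.

Final answer: D(8)/8! = 14833/40320 = 0.367882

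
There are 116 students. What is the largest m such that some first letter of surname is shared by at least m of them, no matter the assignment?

There are 26 possible values for first letter of surname. With 116 students and 26 categories, by pigeonhole: ceiling(116/26).

Final answer: 5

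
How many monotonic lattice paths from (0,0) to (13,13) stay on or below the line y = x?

Total monotonic paths to (13,13): C(26,13) = 10400600.
Paths that cross above y=x (reflection bijection): C(26,14) = 9657700.
Valid Dyck paths: 10400600 - 9657700.
(Check: C(26,13) - C(26,14) = C(26,13)/14, the Catalan number C_{13}.)

Final answer: C_{13} = 742900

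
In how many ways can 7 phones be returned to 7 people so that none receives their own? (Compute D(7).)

Derangements satisfy D(n) = (n-1)(D(n-1) + D(n-2)), starting from D(0)=1, D(1)=0.
D(2) = 1 x (0 + 1) = 1
D(3) = 2 x (1 + 0) = 2
D(4) = 3 x (2 + 1) = 9
D(5) = 4 x (9 + 2) = 44
D(6) = 5 x (44 + 9) = 265
D(7) = 6 x (D(6) + D(5)) = 6 x (265 + 44)

Final answer: D(7) = 1854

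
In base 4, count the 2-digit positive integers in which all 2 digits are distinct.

The leading digit has 3 choices (anything but zero); the next has 3 (anything but the first), then 2, and so on, one fewer each time.
Total: 3 x 3.

Final answer: 9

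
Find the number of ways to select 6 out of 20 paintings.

C(20,6) = 20!/(6! x (20-6)!).

Final answer: C(20,6) = 38760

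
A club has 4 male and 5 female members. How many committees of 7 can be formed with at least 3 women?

Sum over valid woman counts:
C(5,3)C(4,4) = 10
C(5,4)C(4,3) = 20
C(5,5)C(4,2) = 6
Total: 10 + 20 + 6.

Final answer: 36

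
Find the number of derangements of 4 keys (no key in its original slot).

D(n) = (n-1)(D(n-1) + D(n-2)), D(0)=1, D(1)=0.
D(2) = 1 x (0 + 1) = 1
D(3) = 2 x (1 + 0) = 2
D(4) = 3 x (D(3) + D(2)) = 3 x (2 + 1)

Final answer: D(4) = 9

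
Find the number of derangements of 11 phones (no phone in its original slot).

D(n) = (n-1)(D(n-1) + D(n-2)), D(0)=1, D(1)=0.
D(2) = 1 x (0 + 1) = 1
D(3) = 2 x (1 + 0) = 2
D(4) = 3 x (2 + 1) = 9
D(5) = 4 x (9 + 2) = 44
D(6) = 5 x (44 + 9) = 265
D(7) = 6 x (265 + 44) = 1854
D(8) = 7 x (1854 + 265) = 14833
D(9) = 8 x (14833 + 1854) = 133496
D(10) = 9 x (133496 + 14833) = 1334961
D(11) = 10 x (D(10) + D(9)) = 10 x (1334961 + 133496)

Final answer: D(11) = 14684570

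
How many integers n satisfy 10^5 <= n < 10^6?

First digit: 9 choices (1-9). Each of the remaining 5 digits: 10 choices.
Total: 9 x 10^5.

Final answer: 900000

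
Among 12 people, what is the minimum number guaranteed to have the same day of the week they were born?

There are 7 possible values for day of the week they were born. With 12 people and 7 categories, by pigeonhole: ceiling(12/7).

Final answer: 2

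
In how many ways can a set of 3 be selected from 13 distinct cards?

C(13,3) = 13!/(3! x 10!).

Final answer: \binom{13}{3} = 286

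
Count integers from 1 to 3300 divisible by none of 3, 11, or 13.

|div by 3|=1100, |div by 11|=300, |div by 13|=253.
|div by 3&11|=100, |div by 3&13|=84, |div by 11&13|=23, |div by all|=7.
By inclusion-exclusion, divisible by at least one: 1100+300+253-100-84-23+7 = 1453.
Not divisible by any: 3300 - 1453.

Final answer: 1847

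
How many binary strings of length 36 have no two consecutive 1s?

Let a(n) count valid strings. If the last bit is 0 the prefix is any valid string of length n-1; if it is 1 the string must end in 01 with a valid prefix of length n-2. So a(n) = a(n-1) + a(n-2), a(1)=2, a(2)=3.
Computing successive values: a(1)=2, a(2)=3, a(3)=5, a(4)=8, a(5)=13, a(6)=21, a(7)=34, a(8)=55, a(9)=89, a(10)=144, a(11)=233, a(12)=377, a(13)=610, a(14)=987, a(15)=1597, a(16)=2584, a(17)=4181, a(18)=6765, a(19)=10946, a(20)=17711, a(21)=28657, a(22)=46368, a(23)=75025, a(24)=121393, a(25)=196418, a(26)=317811, a(27)=514229, a(28)=832040, a(29)=1346269, a(30)=2178309, a(31)=3524578, a(32)=5702887, a(33)=9227465, a(34)=14930352, a(35)=24157817, a(36)=39088169.

Final answer: 39088169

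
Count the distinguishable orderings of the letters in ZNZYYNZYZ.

Letters (N:2, Y:3, Z:4). Total letters: 9.
Permutations = 9!/(4! x 3! x 2!).

Final answer: 1260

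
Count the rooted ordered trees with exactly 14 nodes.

The structures are counted by the Catalan number C_n. Here n = 14 - 1 = 13.
C_n = (2n)!/(n!(n+1)!), so C_{13} = 26!/(13! x 14!) = C(26,13)/14 = 10400600/14.

Final answer: C_{13} = 742900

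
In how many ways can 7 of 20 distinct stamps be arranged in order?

P(20,7) = 20!/(20-7)! = 20!/13!.

Final answer: P(20,7) = 390700800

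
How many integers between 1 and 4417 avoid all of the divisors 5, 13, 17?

|div by 5|=883, |div by 13|=339, |div by 17|=259.
|div by 5&13|=67, |div by 5&17|=51, |div by 13&17|=19, |div by all|=3.
By inclusion-exclusion, divisible by at least one: 883+339+259-67-51-19+3 = 1347.
Not divisible by any: 4417 - 1347.

Final answer: 3070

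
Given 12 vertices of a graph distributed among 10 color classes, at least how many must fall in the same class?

By pigeonhole with 12 objects and 10 categories: ceiling(12/10).

Final answer: 2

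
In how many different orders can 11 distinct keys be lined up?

The number of ways to arrange 11 distinct objects is 11!.

Final answer: 11! = 39916800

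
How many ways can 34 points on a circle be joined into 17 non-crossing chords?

This is counted by the nth Catalan number C_n. Here n = 34/2 = 17.
C_n = C(2n,n)/(n+1), so C_{17} = C(34,17)/18 = 2333606220/18.

Final answer: C_{17} = 129644790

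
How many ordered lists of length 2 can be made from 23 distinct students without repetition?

P(23,2) = 23!/(23-2)! = 23!/21!.

Final answer: P(23,2) = 506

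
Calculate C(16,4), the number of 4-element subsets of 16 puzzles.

C(16,4) = 16!/(4! x (16-4)!).

Final answer: C(16,4) = 1820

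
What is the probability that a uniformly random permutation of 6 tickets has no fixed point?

Use the recurrence D(n) = (n-1)(D(n-1) + D(n-2)) with D(0)=1, D(1)=0.
Building up: D(2)=1, D(3)=2, D(4)=9, D(5)=44, D(6)=265.
Total arrangements: 6! = 720.
Probability = D(6)/6! = 53/144.

Final answer: D(6)/6! = 265/720 = 0.368056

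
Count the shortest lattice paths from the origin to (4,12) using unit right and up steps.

Each path has 4 right steps and 12 up steps in some order (16 steps total).
Choose which 12 of the 16 steps are up: C(16,12).

Final answer: C(16,12) = 1820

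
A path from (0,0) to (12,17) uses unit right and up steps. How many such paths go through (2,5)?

Paths (0,0)->(2,5): C(7,5) = 21.
Paths (2,5)->(12,17): C(22,12) = 646646.
By multiplication principle: 21 x 646646.

Final answer: 13579566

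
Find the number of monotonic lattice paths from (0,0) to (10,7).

Each path has 10 right steps and 7 up steps in some order (17 steps total).
Choose which 7 of the 17 steps are up: C(17,7).

Final answer: C(17,7) = 19448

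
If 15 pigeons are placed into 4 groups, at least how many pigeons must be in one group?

By the pigeonhole principle: ceiling(15/4).

Final answer: 4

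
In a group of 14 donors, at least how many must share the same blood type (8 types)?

There are 8 possible values for blood type (8 types). With 14 donors and 8 categories, by pigeonhole: ceiling(14/8).

Final answer: 2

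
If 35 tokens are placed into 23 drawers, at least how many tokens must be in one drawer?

By the pigeonhole principle: ceiling(35/23).

Final answer: 2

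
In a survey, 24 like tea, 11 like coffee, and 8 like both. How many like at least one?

|A union B| = |A| + |B| - |A intersect B| = 24 + 11 - 8.

Final answer: 27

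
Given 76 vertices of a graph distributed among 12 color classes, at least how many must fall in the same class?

By pigeonhole with 76 objects and 12 categories: ceiling(76/12).

Final answer: 7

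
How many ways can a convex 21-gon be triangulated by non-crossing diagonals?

This is counted by the nth Catalan number C_n. Here n = 21 - 2 = 19.
C_n = C(2n,n)/(n+1), so C_{19} = C(38,19)/20 = 35345263800/20.

Final answer: C_{19} = 1767263190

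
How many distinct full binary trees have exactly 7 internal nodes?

This is a standard Catalan-number count: the answer is C_n. Here n = 7.
C_n = (2n)!/(n!(n+1)!), so C_{7} = 14!/(7! x 8!) = C(14,7)/8 = 3432/8.

Final answer: C_{7} = 429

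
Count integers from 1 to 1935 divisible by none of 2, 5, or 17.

|div by 2|=967, |div by 5|=387, |div by 17|=113.
|div by 2&5|=193, |div by 2&17|=56, |div by 5&17|=22, |div by all|=11.
By inclusion-exclusion, divisible by at least one: 967+387+113-193-56-22+11 = 1207.
Not divisible by any: 1935 - 1207.

Final answer: 728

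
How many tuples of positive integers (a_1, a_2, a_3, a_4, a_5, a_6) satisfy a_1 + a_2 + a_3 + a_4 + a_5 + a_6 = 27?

Substitute a'_i = a_i - 1 (so a'_i >= 0). Then sum a'_i = 27 - 6 = 21.
Stars and bars: C(21+6-1, 6-1) = C(26,5).

Final answer: C(26,5) = 65780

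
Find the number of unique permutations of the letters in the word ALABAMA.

Letters (A:4, B:1, L:1, M:1). Total letters: 7.
Permutations = 7!/(4!).

Final answer: 210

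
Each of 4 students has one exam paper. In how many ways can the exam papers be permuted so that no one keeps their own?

Use the recurrence D(n) = (n-1)(D(n-1) + D(n-2)) with D(0)=1, D(1)=0.
D(2) = 1 x (0 + 1) = 1
D(3) = 2 x (1 + 0) = 2
D(4) = 3 x (D(3) + D(2)) = 3 x (2 + 1)

Final answer: D(4) = 9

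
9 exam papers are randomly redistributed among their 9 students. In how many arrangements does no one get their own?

Use the recurrence D(n) = (n-1)(D(n-1) + D(n-2)) with D(0)=1, D(1)=0.
D(2) = 1 x (0 + 1) = 1
D(3) = 2 x (1 + 0) = 2
D(4) = 3 x (2 + 1) = 9
D(5) = 4 x (9 + 2) = 44
D(6) = 5 x (44 + 9) = 265
D(7) = 6 x (265 + 44) = 1854
D(8) = 7 x (1854 + 265) = 14833
D(9) = 8 x (D(8) + D(7)) = 8 x (14833 + 1854)

Final answer: D(9) = 133496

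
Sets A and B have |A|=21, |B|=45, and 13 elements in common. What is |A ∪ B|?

|A union B| = |A| + |B| - |A intersect B| = 21 + 45 - 13.

Final answer: 53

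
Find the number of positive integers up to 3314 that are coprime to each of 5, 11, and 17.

|div by 5|=662, |div by 11|=301, |div by 17|=194.
|div by 5&11|=60, |div by 5&17|=38, |div by 11&17|=17, |div by all|=3.
By inclusion-exclusion, divisible by at least one: 662+301+194-60-38-17+3 = 1045.
Not divisible by any: 3314 - 1045.

Final answer: 2269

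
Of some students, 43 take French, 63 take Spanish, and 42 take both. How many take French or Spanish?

|A union B| = |A| + |B| - |A intersect B| = 43 + 63 - 42.

Final answer: 64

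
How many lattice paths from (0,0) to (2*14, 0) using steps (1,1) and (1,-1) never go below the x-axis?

Total monotonic paths to (14,14): C(28,14) = 40116600.
Paths that cross above y=x (reflection bijection): C(28,15) = 37442160.
Valid Dyck paths: 40116600 - 37442160.
(Equivalently, C_{14} = C(28,14)/15 = 40116600/15.)

Final answer: C_{14} = 2674440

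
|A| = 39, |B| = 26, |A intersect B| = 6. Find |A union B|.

|A union B| = |A| + |B| - |A intersect B| = 39 + 26 - 6.

Final answer: 59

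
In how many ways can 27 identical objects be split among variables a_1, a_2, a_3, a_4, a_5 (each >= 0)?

Stars and bars with 27 stars and 4 bars:
C(27+5-1, 5-1) = C(31,4).

Final answer: C(31,4) = 31465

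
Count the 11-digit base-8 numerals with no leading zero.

These are the integers in [8^10, 8^11), so the count is 8^11 - 8^10 = 7 x 8^10.

Final answer: 7516192768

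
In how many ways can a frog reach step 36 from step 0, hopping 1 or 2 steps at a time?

Condition on the final move: it is a 1-step (f(n-1) ways to get there) or a 2-step (f(n-2) ways), so f(n) = f(n-1) + f(n-2), with f(1)=1, f(2)=2.
Building up term by term: f(1)=1, f(2)=2, f(3)=3, f(4)=5, f(5)=8, f(6)=13, f(7)=21, f(8)=34, f(9)=55, f(10)=89, f(11)=144, f(12)=233, f(13)=377, f(14)=610, f(15)=987, f(16)=1597, f(17)=2584, f(18)=4181, f(19)=6765, f(20)=10946, f(21)=17711, f(22)=28657, f(23)=46368, f(24)=75025, f(25)=121393, f(26)=196418, f(27)=317811, f(28)=514229, f(29)=832040, f(30)=1346269, f(31)=2178309, f(32)=3524578, f(33)=5702887, f(34)=9227465, f(35)=14930352, f(36)=24157817.

Final answer: 24157817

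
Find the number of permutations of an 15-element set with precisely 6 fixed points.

Choose which 6 elements are fixed: C(15,6) = 5005.
Derange the remaining 9 using D(j) = (j-1)(D(j-1) + D(j-2)), D(0)=1, D(1)=0: D(2)=1, D(3)=2, D(4)=9, D(5)=44, D(6)=265, D(7)=1854, D(8)=14833, D(9)=133496.
Total: 5005 x 133496.

Final answer: C(15,6) D(9) = 668147480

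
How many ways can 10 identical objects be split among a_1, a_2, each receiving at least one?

Substitute a'_i = a_i - 1 (so a'_i >= 0). Then sum a'_i = 10 - 2 = 8.
Stars and bars: C(8+2-1, 2-1) = C(9,1).

Final answer: C(9,1) = 9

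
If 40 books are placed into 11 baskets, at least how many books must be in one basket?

By the pigeonhole principle: ceiling(40/11).

Final answer: 4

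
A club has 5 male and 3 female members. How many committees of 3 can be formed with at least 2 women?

Sum over valid woman counts:
C(3,2)C(5,1) = 15
C(3,3)C(5,0) = 1
Total: 15 + 1.

Final answer: 16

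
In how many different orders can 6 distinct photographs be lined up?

The number of ways to arrange 6 distinct objects is 6!.

Final answer: 6! = 720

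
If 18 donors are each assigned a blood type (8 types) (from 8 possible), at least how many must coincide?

There are 8 possible values for blood type (8 types). With 18 donors and 8 categories, by pigeonhole: ceiling(18/8).

Final answer: 3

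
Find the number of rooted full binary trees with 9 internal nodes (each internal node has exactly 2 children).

The structures are counted by the Catalan number C_n. Here n = 9.
C_n = C(2n,n) - C(2n,n+1), so C_{9} = C(18,9) - C(18,10) = 48620 - 43758.

Final answer: C_{9} = 4862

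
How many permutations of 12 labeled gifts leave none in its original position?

Use the recurrence D(n) = (n-1)(D(n-1) + D(n-2)) with D(0)=1, D(1)=0.
D(2) = 1 x (0 + 1) = 1
D(3) = 2 x (1 + 0) = 2
D(4) = 3 x (2 + 1) = 9
D(5) = 4 x (9 + 2) = 44
D(6) = 5 x (44 + 9) = 265
D(7) = 6 x (265 + 44) = 1854
D(8) = 7 x (1854 + 265) = 14833
D(9) = 8 x (14833 + 1854) = 133496
D(10) = 9 x (133496 + 14833) = 1334961
D(11) = 10 x (1334961 + 133496) = 14684570
D(12) = 11 x (D(11) + D(10)) = 11 x (14684570 + 1334961)

Final answer: D(12) = 176214841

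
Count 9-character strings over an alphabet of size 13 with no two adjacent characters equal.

Let g(n) count such strings. g(1) = 13, and each valid string of length n-1 extends in 12 ways (any symbol but the last), so g(n) = 12 g(n-1).
Total: g(9) = 13 x 12^8.

Final answer: 13 x 12^{8} = 5589762048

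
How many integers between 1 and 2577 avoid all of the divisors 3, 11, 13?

|div by 3|=859, |div by 11|=234, |div by 13|=198.
|div by 3&11|=78, |div by 3&13|=66, |div by 11&13|=18, |div by all|=6.
By inclusion-exclusion, divisible by at least one: 859+234+198-78-66-18+6 = 1135.
Not divisible by any: 2577 - 1135.

Final answer: 1442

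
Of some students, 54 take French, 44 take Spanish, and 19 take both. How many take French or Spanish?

|A union B| = |A| + |B| - |A intersect B| = 54 + 44 - 19.

Final answer: 79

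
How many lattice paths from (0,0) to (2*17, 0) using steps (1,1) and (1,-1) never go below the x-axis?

Total monotonic paths to (17,17): C(34,17) = 2333606220.
Reflecting each bad path at its first crossing gives a bijection with paths to (16,18): C(34,18) = 2203961430.
Valid Dyck paths: 2333606220 - 2203961430.
(Equivalently, C_{17} = C(34,17)/18 = 2333606220/18.)

Final answer: C_{17} = 129644790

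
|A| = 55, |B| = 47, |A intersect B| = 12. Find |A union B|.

|A union B| = |A| + |B| - |A intersect B| = 55 + 47 - 12.

Final answer: 90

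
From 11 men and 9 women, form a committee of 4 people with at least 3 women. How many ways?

Sum over valid woman counts:
C(9,3)C(11,1) = 924
C(9,4)C(11,0) = 126
Total: 924 + 126.

Final answer: 1050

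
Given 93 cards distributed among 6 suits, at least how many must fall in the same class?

By pigeonhole with 93 objects and 6 categories: ceiling(93/6).

Final answer: 16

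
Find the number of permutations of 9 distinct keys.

The number of ways to arrange 9 distinct objects is 9!.

Final answer: 9! = 362880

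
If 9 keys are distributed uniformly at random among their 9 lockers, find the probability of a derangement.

D(n) = (n-1)(D(n-1) + D(n-2)), D(0)=1, D(1)=0.
Building up: D(2)=1, D(3)=2, D(4)=9, D(5)=44, D(6)=265, D(7)=1854, D(8)=14833, D(9)=133496.
Total arrangements: 9! = 362880.
Probability = D(9)/9! = 16687/45360.

Final answer: D(9)/9! = 133496/362880 = 0.367879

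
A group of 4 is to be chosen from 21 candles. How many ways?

C(21,4) = 21!/(4! x (21-4)!).

Final answer: C(21,4) = 5985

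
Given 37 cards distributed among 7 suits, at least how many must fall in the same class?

By pigeonhole with 37 objects and 7 categories: ceiling(37/7).

Final answer: 6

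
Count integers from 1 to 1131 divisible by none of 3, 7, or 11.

|div by 3|=377, |div by 7|=161, |div by 11|=102.
|div by 3&7|=53, |div by 3&11|=34, |div by 7&11|=14, |div by all|=4.
By inclusion-exclusion, divisible by at least one: 377+161+102-53-34-14+4 = 543.
Not divisible by any: 1131 - 543.

Final answer: 588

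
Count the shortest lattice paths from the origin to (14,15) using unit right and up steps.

Each path has 14 right steps and 15 up steps in some order (29 steps total).
Choose which 15 of the 29 steps are up: C(29,15).

Final answer: C(29,15) = 77558760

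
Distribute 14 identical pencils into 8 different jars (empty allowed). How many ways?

Stars and bars: C(n+k-1, k-1) = C(21,7).

Final answer: C(21,7) = 116280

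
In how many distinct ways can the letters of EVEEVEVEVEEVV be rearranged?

Letters (E:7, V:6). Total letters: 13.
Permutations = 13!/(7! x 6!).

Final answer: 1716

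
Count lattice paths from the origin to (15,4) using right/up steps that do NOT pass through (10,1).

Total paths to (15,4): C(19,4) = 3876.
Paths through (10,1): C(11,1) x C(8,3) = 616.
Avoiding (10,1): 3876 - 616.

Final answer: 3260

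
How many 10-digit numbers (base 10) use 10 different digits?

First digit: 9 (not 0). Second: 9 (not first). Third: 8, etc.
Total: 9 x 9 x 8 x 7 x 6 x 5 x 4 x 3 x 2 x 1.

Final answer: 3265920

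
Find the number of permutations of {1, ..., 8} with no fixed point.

Derangements satisfy D(n) = (n-1)(D(n-1) + D(n-2)), starting from D(0)=1, D(1)=0.
D(2) = 1 x (0 + 1) = 1
D(3) = 2 x (1 + 0) = 2
D(4) = 3 x (2 + 1) = 9
D(5) = 4 x (9 + 2) = 44
D(6) = 5 x (44 + 9) = 265
D(7) = 6 x (265 + 44) = 1854
D(8) = 7 x (D(7) + D(6)) = 7 x (1854 + 265)

Final answer: D(8) = 14833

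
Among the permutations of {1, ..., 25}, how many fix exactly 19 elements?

Choose which 19 elements are fixed: C(25,19) = 177100.
Derange the remaining 6 using D(j) = (j-1)(D(j-1) + D(j-2)), D(0)=1, D(1)=0: D(2)=1, D(3)=2, D(4)=9, D(5)=44, D(6)=265.
Total: 177100 x 265.

Final answer: C(25,19) D(6) = 46931500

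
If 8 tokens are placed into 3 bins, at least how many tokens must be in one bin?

By the pigeonhole principle: ceiling(8/3).

Final answer: 3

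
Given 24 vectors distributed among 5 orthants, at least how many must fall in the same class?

By pigeonhole with 24 objects and 5 categories: ceiling(24/5).

Final answer: 5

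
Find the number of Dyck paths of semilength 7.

Total monotonic paths to (7,7): C(14,7) = 3432.
Reflecting each bad path at its first crossing gives a bijection with paths to (6,8): C(14,8) = 3003.
Valid Dyck paths: 3432 - 3003.
(These counts are the Catalan numbers.)

Final answer: C_{7} = 429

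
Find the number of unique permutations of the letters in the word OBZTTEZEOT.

Letters (B:1, E:2, O:2, T:3, Z:2). Total letters: 10.
Permutations = 10!/(3! x 2! x 2! x 2!).

Final answer: 75600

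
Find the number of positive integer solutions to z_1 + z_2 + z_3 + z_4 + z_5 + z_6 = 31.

Substitute z'_i = z_i - 1 (so z'_i >= 0). Then sum z'_i = 31 - 6 = 25.
Stars and bars: C(25+6-1, 6-1) = C(30,5).

Final answer: C(30,5) = 142506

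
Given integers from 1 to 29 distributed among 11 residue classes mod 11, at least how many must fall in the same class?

By pigeonhole with 29 objects and 11 categories: ceiling(29/11).

Final answer: 3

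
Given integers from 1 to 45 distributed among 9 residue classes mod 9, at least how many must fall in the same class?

By pigeonhole with 45 objects and 9 categories: ceiling(45/9).

Final answer: 5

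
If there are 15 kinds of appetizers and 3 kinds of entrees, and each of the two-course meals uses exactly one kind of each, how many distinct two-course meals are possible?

By the multiplication principle: 15 x 3.

Final answer: 45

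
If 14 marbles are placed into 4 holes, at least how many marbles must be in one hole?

By the pigeonhole principle: ceiling(14/4).

Final answer: 4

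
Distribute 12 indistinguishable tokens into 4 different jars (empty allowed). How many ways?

Stars and bars: C(n+k-1, k-1) = C(15,3).

Final answer: C(15,3) = 455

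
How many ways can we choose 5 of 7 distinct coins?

C(7,5) = 7!/(5! x (7-5)!).

Final answer: C(7,5) = 21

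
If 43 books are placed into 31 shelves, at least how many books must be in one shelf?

By the pigeonhole principle: ceiling(43/31).

Final answer: 2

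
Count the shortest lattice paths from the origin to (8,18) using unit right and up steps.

Each path has 8 right steps and 18 up steps in some order (26 steps total).
Choose which 18 of the 26 steps are up: C(26,18).

Final answer: C(26,18) = 1562275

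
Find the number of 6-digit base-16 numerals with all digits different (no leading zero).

First digit: 15 (nonzero). Second: 15 (not first). Third: 14, etc.
Total: 15 x 15 x 14 x 13 x 12 x 11.

Final answer: 5405400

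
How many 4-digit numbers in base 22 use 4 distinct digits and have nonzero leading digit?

The leading digit has 21 choices (anything but zero); the next has 21 (anything but the first), then 20, and so on, one fewer each time.
Total: 21 x 21 x 20 x 19.

Final answer: 167580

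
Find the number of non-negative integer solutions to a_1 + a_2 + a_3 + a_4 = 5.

Stars and bars with 5 stars and 3 bars:
C(5+4-1, 4-1) = C(8,3).

Final answer: C(8,3) = 56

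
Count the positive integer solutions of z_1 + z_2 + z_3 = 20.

Substitute z'_i = z_i - 1 (so z'_i >= 0). Then sum z'_i = 20 - 3 = 17.
Stars and bars: C(17+3-1, 3-1) = C(19,2).

Final answer: C(19,2) = 171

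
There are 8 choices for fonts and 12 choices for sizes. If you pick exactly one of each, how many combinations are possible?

By the multiplication principle: 8 x 12.

Final answer: 96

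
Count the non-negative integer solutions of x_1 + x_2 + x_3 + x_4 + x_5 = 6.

Stars and bars with 6 stars and 4 bars:
C(6+5-1, 5-1) = C(10,4).

Final answer: C(10,4) = 210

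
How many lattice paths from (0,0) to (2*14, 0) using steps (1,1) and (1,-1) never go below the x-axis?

Total monotonic paths to (14,14): C(28,14) = 40116600.
Reflecting each bad path at its first crossing gives a bijection with paths to (13,15): C(28,15) = 37442160.
Valid Dyck paths: 40116600 - 37442160.
(Check: C(28,14) - C(28,15) = C(28,14)/15, the Catalan number C_{14}.)

Final answer: C_{14} = 2674440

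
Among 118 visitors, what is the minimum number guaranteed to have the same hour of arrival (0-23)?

There are 24 possible values for hour of arrival (0-23). With 118 visitors and 24 categories, by pigeonhole: ceiling(118/24).

Final answer: 5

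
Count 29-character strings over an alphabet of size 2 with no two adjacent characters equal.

First character: 2 choices. Each subsequent: 1 choices (must differ from the previous one).
Total: 2 x 1^28.

Final answer: 2 x 1^{28} = 2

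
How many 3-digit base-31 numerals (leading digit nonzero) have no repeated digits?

First digit: 30 (nonzero). Second: 30 (not first). Third: 29, etc.
Total: 30 x 30 x 29.

Final answer: 26100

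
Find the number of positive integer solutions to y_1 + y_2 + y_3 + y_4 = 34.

Substitute y'_i = y_i - 1 (so y'_i >= 0). Then sum y'_i = 34 - 4 = 30.
Stars and bars: C(30+4-1, 4-1) = C(33,3).

Final answer: C(33,3) = 5456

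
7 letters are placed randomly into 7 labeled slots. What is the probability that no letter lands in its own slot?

Derangements satisfy D(n) = (n-1)(D(n-1) + D(n-2)), starting from D(0)=1, D(1)=0.
Building up: D(2)=1, D(3)=2, D(4)=9, D(5)=44, D(6)=265, D(7)=1854.
Total arrangements: 7! = 5040.
Probability = D(7)/7! = 103/280.

Final answer: D(7)/7! = 1854/5040 = 0.367857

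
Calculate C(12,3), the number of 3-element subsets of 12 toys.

C(12,3) = 12!/(3! x (12-3)!).

Final answer: C(12,3) = 220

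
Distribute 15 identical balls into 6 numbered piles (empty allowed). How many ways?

Stars and bars: C(n+k-1, k-1) = C(20,5).

Final answer: C(20,5) = 15504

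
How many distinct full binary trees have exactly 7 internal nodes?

This is a standard Catalan-number count: the answer is C_n. Here n = 7.
C_n = C(2n,n) - C(2n,n+1), so C_{7} = C(14,7) - C(14,8) = 3432 - 3003.

Final answer: C_{7} = 429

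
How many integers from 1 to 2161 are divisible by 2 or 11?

Multiples of 2: 1080. Multiples of 11: 196. Of both (lcm=22): 98.
By inclusion-exclusion: 1080 + 196 - 98.

Final answer: 1178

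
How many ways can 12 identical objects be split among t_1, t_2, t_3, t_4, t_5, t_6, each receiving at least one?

Substitute t'_i = t_i - 1 (so t'_i >= 0). Then sum t'_i = 12 - 6 = 6.
Stars and bars: C(6+6-1, 6-1) = C(11,5).

Final answer: C(11,5) = 462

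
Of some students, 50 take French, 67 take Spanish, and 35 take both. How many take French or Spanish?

|A union B| = |A| + |B| - |A intersect B| = 50 + 67 - 35.

Final answer: 82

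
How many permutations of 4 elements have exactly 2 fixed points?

Choose which 2 elements are fixed: C(4,2) = 6.
Derange the remaining 2 using D(j) = (j-1)(D(j-1) + D(j-2)), D(0)=1, D(1)=0: D(2)=1.
Total: 6 x 1.

Final answer: C(4,2) D(2) = 6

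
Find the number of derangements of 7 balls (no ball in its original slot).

Use the recurrence D(n) = (n-1)(D(n-1) + D(n-2)) with D(0)=1, D(1)=0.
D(2) = 1 x (0 + 1) = 1
D(3) = 2 x (1 + 0) = 2
D(4) = 3 x (2 + 1) = 9
D(5) = 4 x (9 + 2) = 44
D(6) = 5 x (44 + 9) = 265
D(7) = 6 x (D(6) + D(5)) = 6 x (265 + 44)

Final answer: D(7) = 1854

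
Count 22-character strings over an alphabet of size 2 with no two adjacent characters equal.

Let g(n) count such strings. g(1) = 2, and each valid string of length n-1 extends in 1 ways (any symbol but the last), so g(n) = 1 g(n-1).
Total: g(22) = 2 x 1^21.

Final answer: 2 x 1^{21} = 2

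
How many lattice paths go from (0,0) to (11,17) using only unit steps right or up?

Each path has 11 right steps and 17 up steps in some order (28 steps total).
Choose which 17 of the 28 steps are up: C(28,17).

Final answer: C(28,17) = 21474180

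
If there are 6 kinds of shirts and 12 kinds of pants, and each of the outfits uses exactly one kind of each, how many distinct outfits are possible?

By the multiplication principle: 6 x 12.

Final answer: 72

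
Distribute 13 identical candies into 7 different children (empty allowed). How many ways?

Stars and bars: C(n+k-1, k-1) = C(19,6).

Final answer: C(19,6) = 27132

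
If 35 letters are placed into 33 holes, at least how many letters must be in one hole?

By the pigeonhole principle: ceiling(35/33).

Final answer: 2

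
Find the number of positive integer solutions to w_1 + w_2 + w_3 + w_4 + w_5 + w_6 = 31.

Substitute w'_i = w_i - 1 (so w'_i >= 0). Then sum w'_i = 31 - 6 = 25.
Stars and bars: C(25+6-1, 6-1) = C(30,5).

Final answer: C(30,5) = 142506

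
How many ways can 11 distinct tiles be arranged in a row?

The number of ways to arrange 11 distinct objects is 11!.

Final answer: 11! = 39916800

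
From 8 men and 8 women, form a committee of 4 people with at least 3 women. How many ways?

Sum over valid woman counts:
C(8,3)C(8,1) = 448
C(8,4)C(8,0) = 70
Total: 448 + 70.

Final answer: 518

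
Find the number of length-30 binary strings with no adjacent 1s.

Classify by the final bit: ...0 gives a(n-1) strings, ...01 gives a(n-2) strings. Thus a(n) = a(n-1) + a(n-2) with a(1)=2, a(2)=3.
Computing successive values: a(1)=2, a(2)=3, a(3)=5, a(4)=8, a(5)=13, a(6)=21, a(7)=34, a(8)=55, a(9)=89, a(10)=144, a(11)=233, a(12)=377, a(13)=610, a(14)=987, a(15)=1597, a(16)=2584, a(17)=4181, a(18)=6765, a(19)=10946, a(20)=17711, a(21)=28657, a(22)=46368, a(23)=75025, a(24)=121393, a(25)=196418, a(26)=317811, a(27)=514229, a(28)=832040, a(29)=1346269, a(30)=2178309.

Final answer: 2178309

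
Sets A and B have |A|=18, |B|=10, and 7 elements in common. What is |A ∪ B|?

|A union B| = |A| + |B| - |A intersect B| = 18 + 10 - 7.

Final answer: 21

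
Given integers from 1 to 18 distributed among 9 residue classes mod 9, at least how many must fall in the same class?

By pigeonhole with 18 objects and 9 categories: ceiling(18/9).

Final answer: 2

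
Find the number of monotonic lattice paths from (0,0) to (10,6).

Each path has 10 right steps and 6 up steps in some order (16 steps total).
Choose which 6 of the 16 steps are up: C(16,6).

Final answer: C(16,6) = 8008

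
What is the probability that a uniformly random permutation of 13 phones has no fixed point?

Use the recurrence D(n) = (n-1)(D(n-1) + D(n-2)) with D(0)=1, D(1)=0.
Building up: D(2)=1, D(3)=2, D(4)=9, D(5)=44, D(6)=265, D(7)=1854, D(8)=14833, D(9)=133496, D(10)=1334961, D(11)=14684570, D(12)=176214841, D(13)=2290792932.
Total arrangements: 13! = 6227020800.
Probability = D(13)/13! = 63633137/172972800.

Final answer: D(13)/13! = 2290792932/6227020800 = 0.367879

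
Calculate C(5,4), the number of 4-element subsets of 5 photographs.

C(5,4) = 5!/(4! x (5-4)!).

Final answer: C(5,4) = 5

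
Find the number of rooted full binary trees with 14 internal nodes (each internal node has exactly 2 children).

This is a standard Catalan-number count: the answer is C_n. Here n = 14.
C_n = C(2n,n) - C(2n,n+1), so C_{14} = C(28,14) - C(28,15) = 40116600 - 37442160.

Final answer: C_{14} = 2674440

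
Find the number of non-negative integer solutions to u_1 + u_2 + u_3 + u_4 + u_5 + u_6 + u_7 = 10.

Stars and bars with 10 stars and 6 bars:
C(10+7-1, 7-1) = C(16,6).

Final answer: C(16,6) = 8008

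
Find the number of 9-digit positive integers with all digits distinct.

First digit: 9 (not 0). Second: 9 (not first). Third: 8, etc.
Total: 9 x 9 x 8 x 7 x 6 x 5 x 4 x 3 x 2.

Final answer: 3265920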